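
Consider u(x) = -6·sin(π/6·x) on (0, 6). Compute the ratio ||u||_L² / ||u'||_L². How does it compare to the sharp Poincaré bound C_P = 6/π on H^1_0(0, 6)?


||u||_L² / ||u'||_L² = 6/π = C_P.

u(x) = -6·sin(π/6·x), so u'(x) = -π*cos(π*x/6).
Writing u(x) = A·sin(kπx/L) with A = -6 and k = 1, use ∫_0^L sin²(kπx/L) dx = L/2 and ∫_0^L cos²(kπx/L) dx = L/2.
u² = 36·sin²(π/6·x) and (u')² = π^2·cos²(π/6·x), and each of sin², cos² integrates to L/2 = 3 over (0, 6).
∫_0^6 u² dx = 108, so ||u||_L² = 6*sqrt(3).
∫_0^6 (u')² dx = 3*π^2, so ||u'||_L² = sqrt(3)*π.
Ratio ||u||_L² / ||u'||_L² = 6/π.
Sharp Poincaré constant on H^1_0(0, 6) is C_P = L/π = 6/π, achieved by sin(π/6·x).
This is the k = 1 eigenfunction (up to amplitude), so the ratio equals the sharp Poincaré constant exactly.


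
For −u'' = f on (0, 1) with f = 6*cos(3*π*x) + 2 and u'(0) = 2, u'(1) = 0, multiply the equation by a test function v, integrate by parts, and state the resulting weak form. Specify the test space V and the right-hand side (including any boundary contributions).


V = H^1(0, 1) (v unrestricted at boundary; u is determined up to an additive constant); weak form: ∫_0^1 u'v' dx = ∫_0^1 (6*cos(3*π*x) + 2) v dx − 2·v(0) for all v ∈ V.

Multiply both sides by a test function v and integrate from 0 to 1:
  ∫_0^1 −u''(x) v(x) dx = ∫_0^1 f(x) v(x) dx.
Integrate the LHS by parts once:
  ∫_0^1 −u'' v dx = −[u'(x) v(x)]_0^1 + ∫_0^1 u'(x) v'(x) dx.
Thus ∫_0^1 u'(x) v'(x) dx = ∫_0^1 f(x) v(x) dx + [u'(x) v(x)]_0^1.
Choose V so that boundary terms are either known or forced to vanish.
u has inhomogeneous Neumann u'(0) = 2, u'(1) = 0. [u' v]_0^1 = (0)·v(1) − (2)·v(0) = − 2·v(0). Take V = H^1(0, 1); boundary term becomes part of RHS.
Weak formulation: find u (satisfying any essential BC) such that ∫_0^1 u'(x) v'(x) dx = ∫_0^1 f v dx − 2·v(0) for all v ∈ V (Neumann data are natural BCs: they enter the RHS as boundary terms).
Substituting f(x) = 6*cos(3*π*x) + 2, the right-hand side is ∫_0^1 (6*cos(3*π*x) + 2) v dx − 2·v(0).
Compatibility check (pure Neumann): taking v ≡ 1 ∈ V gives 0 = ∫_0^1 f dx + (0) − (2), i.e. ∫_0^1 f dx must equal u'(0) − u'(1) = 2. Indeed ∫_0^1 (6*cos(3*π*x) + 2) dx = 2, so the data are compatible. The solution is then unique only up to an additive constant (fix it e.g. by requiring ∫_0^1 u dx = 0).


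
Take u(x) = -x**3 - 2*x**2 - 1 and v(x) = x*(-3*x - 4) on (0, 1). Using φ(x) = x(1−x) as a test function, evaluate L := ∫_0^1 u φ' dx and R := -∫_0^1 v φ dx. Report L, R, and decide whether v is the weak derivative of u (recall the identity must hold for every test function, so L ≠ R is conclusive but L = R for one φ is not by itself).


LHS = 29/60, RHS = 29/60. Yes, v = u' weakly.

u(x) = -x**3 - 2*x**2 - 1, classical derivative u'(x) = -3*x**2 - 4*x.
φ(x) = x(1−x), so φ'(x) = 1 - 2*x.
Note φ(0) = φ(1) = 0, so the boundary term u·φ vanishes.
LHS = ∫_0^1 u(x) φ'(x) dx = ∫_0^1 (2*x^4 + 3*x^3 - 2*x^2 + 2*x - 1) dx. Term by term:
  ∫_0^1 2*x^4 dx = 2/5;  ∫_0^1 3*x^3 dx = 3/4;  ∫_0^1 -2*x^2 dx = -2/3;
  ∫_0^1 2*x dx = 1;  ∫_0^1 -1 dx = -1.
Sum: 2/5 + 3/4 − 2/3 + 1 − 1 = 29/60.
So LHS = 29/60.
∫_0^1 v(x) φ(x) dx = ∫_0^1 (3*x^4 + x^3 - 4*x^2) dx. Term by term:
  ∫_0^1 3*x^4 dx = 3/5;  ∫_0^1 x^3 dx = 1/4;  ∫_0^1 -4*x^2 dx = -4/3.
Sum: 3/5 + 1/4 − 4/3 = -29/60.
So RHS = -∫_0^1 v(x) φ(x) dx = 29/60.
LHS = RHS, so the identity holds for this test φ.
Moreover u is smooth here and v(x) = u'(x) = -3*x**2 - 4*x pointwise, so the identity holds for every test function. Hence v is the weak derivative of u.


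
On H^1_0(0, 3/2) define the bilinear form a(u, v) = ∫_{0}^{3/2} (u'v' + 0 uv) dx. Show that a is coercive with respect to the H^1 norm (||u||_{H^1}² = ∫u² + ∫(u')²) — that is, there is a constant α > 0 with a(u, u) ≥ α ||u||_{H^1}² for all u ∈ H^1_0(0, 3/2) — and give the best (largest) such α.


α = 4*π^2/(9 + 4*π^2)

Coercivity of a(·,·) on H^1_0(0, 3/2) means a(u, u) ≥ α ||u||_{H^1}² for every u ∈ H^1_0.
The interval has length L = 3/2, and Poincaré/coercivity depend only on L. Here a(u, u) = ∫(u')² + (0)·∫u².
Here c = 0, so a(u,u) = ∫(u')² alone. The condition a(u,u) ≥ α||u||_{H^1}² reads (1−α)∫(u')² ≥ (α−c)∫u². Any admissible α is ≤ 1 (rapidly oscillating u have ∫u²/∫(u')² → 0), and α = 1 would force 0 ≥ (1−c)∫u², impossible since c < 1; so 1−α > 0. By the sharp Poincaré inequality on H^1_0 of an interval of length L, ∫(u')² ≥ (π/L)²∫u² with equality for the first sine mode sin(π(x−x₀)/L) (x₀ the left endpoint), so the inequality holds for all u iff (1−α)(π/L)² ≥ α − c, i.e. α ≤ ((π/L)² + c)/((π/L)² + 1) = (1 + c(L/π)²)/(1 + (L/π)²). (Direct route, valid since c ≤ 0: Poincaré gives c∫u² ≥ c(L/π)²∫(u')², so a(u,u) ≥ (1 + c(L/π)²)∫(u')², while ||u||_{H^1}² ≤ (1 + (L/π)²)∫(u')²; dividing yields the same α.) With (π/L)² = 4*π^2/9 and c = 0, the largest admissible constant is α = ((π/L)² + c)/((π/L)² + 1).
Simplifying, α = 4*π^2/(9 + 4*π^2).


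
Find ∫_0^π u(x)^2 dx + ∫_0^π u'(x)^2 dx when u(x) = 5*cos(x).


||u||_{H^1(0,π)}^2 = 25*π

u'(x) = -5*sin(x).
Expand u² and (u')² and integrate term by term on (0, π), using: for integers n ≥ 1, ∫_0^π sin²(nx) dx = ∫_0^π cos²(nx) dx = π/2; for n ≠ n', ∫_0^π sin(nx)sin(n'x) dx = ∫_0^π cos(nx)cos(n'x) dx = 0; and by product-to-sum, ∫_0^π sin(nx)cos(n'x) dx = ½∫_0^π [sin((n+n')x) + sin((n−n')x)] dx, which is 0 when n+n' is even and 2n/(n²−n'²) when n+n' is odd (it need not vanish on (0, π)).
  u² squared terms: (5)²·∫cos(x)² dx = 25·π/2 = 25*π/2.
  So ∫_0^π u² dx = 25*π/2.
  (u')² squared terms: (-5)²·∫sin(x)² dx = 25·π/2 = 25*π/2.
  So ∫_0^π (u')² dx = 25*π/2.
||u||_{H^1}^2 = (25*π/2) + (25*π/2) = 25*π.


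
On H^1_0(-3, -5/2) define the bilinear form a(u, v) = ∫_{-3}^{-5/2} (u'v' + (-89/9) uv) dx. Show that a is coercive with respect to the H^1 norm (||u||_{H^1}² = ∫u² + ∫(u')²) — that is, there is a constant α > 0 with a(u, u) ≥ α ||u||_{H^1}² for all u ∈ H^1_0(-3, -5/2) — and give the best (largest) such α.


α = (-89 + 36*π^2)/(9*(1 + 4*π^2))

Coercivity of a(·,·) on H^1_0(-3, -5/2) means a(u, u) ≥ α ||u||_{H^1}² for every u ∈ H^1_0.
The interval has length L = 1/2, and Poincaré/coercivity depend only on L. Here a(u, u) = ∫(u')² + (-89/9)·∫u².
Here c = -89/9 < 0 with |c| < (π/L)² = 4*π^2, so coercivity still holds. The condition a(u,u) ≥ α||u||_{H^1}² reads (1−α)∫(u')² ≥ (α−c)∫u². Any admissible α is ≤ 1 (rapidly oscillating u have ∫u²/∫(u')² → 0), and α = 1 would force 0 ≥ (1−c)∫u², impossible since c < 1; so 1−α > 0. By the sharp Poincaré inequality on H^1_0 of an interval of length L, ∫(u')² ≥ (π/L)²∫u² with equality for the first sine mode sin(π(x−x₀)/L) (x₀ the left endpoint), so the inequality holds for all u iff (1−α)(π/L)² ≥ α − c, i.e. α ≤ ((π/L)² + c)/((π/L)² + 1) = (1 + c(L/π)²)/(1 + (L/π)²). (Direct route, valid since c ≤ 0: Poincaré gives c∫u² ≥ c(L/π)²∫(u')², so a(u,u) ≥ (1 + c(L/π)²)∫(u')², while ||u||_{H^1}² ≤ (1 + (L/π)²)∫(u')²; dividing yields the same α.) With (π/L)² = 4*π^2 and c = -89/9, the largest admissible constant is α = ((π/L)² + c)/((π/L)² + 1).
Simplifying, α = (-89 + 36*π^2)/(9*(1 + 4*π^2)).


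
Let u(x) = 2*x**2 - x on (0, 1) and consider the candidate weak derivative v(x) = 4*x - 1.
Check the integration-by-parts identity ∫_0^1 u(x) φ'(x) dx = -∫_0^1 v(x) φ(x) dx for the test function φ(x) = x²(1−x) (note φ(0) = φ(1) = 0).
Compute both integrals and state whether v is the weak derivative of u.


LHS = -7/60, RHS = -7/60. Yes, v = u' weakly.

u(x) = 2*x**2 - x, classical derivative u'(x) = 4*x - 1.
φ(x) = x²(1−x), so φ'(x) = x*(2 - 3*x).
Note φ(0) = φ(1) = 0, so the boundary term u·φ vanishes.
LHS = ∫_0^1 u(x) φ'(x) dx = ∫_0^1 (-6*x^4 + 7*x^3 - 2*x^2) dx. Term by term:
  ∫_0^1 -6*x^4 dx = -6/5;  ∫_0^1 7*x^3 dx = 7/4;  ∫_0^1 -2*x^2 dx = -2/3.
Sum: -6/5 + 7/4 − 2/3 = -7/60.
So LHS = -7/60.
∫_0^1 v(x) φ(x) dx = ∫_0^1 (-4*x^4 + 5*x^3 - x^2) dx. Term by term:
  ∫_0^1 -4*x^4 dx = -4/5;  ∫_0^1 5*x^3 dx = 5/4;  ∫_0^1 -x^2 dx = -1/3.
Sum: -4/5 + 5/4 − 1/3 = 7/60.
So RHS = -∫_0^1 v(x) φ(x) dx = -7/60.
LHS = RHS, so the identity holds for this test φ.
Moreover u is smooth here and v(x) = u'(x) = 4*x - 1 pointwise, so the identity holds for every test function. Hence v is the weak derivative of u.


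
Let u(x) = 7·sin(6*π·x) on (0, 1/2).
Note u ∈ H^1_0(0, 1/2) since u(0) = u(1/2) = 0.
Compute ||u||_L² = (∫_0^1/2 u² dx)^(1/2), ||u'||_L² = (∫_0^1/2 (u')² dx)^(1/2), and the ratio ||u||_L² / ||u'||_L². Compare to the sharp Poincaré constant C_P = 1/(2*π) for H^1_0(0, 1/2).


||u||_L² / ||u'||_L² = 1/(6*π) < C_P = 1/(2*π).

u(x) = 7·sin(6*π·x), so u'(x) = 42*π*cos(6*π*x).
Writing u(x) = A·sin(kπx/L) with A = 7 and k = 3, use ∫_0^L sin²(kπx/L) dx = L/2 and ∫_0^L cos²(kπx/L) dx = L/2.
u² = 49·sin²(6*π·x) and (u')² = 1764*π^2·cos²(6*π·x), and each of sin², cos² integrates to L/2 = 1/4 over (0, 1/2).
∫_0^1/2 u² dx = 49/4, so ||u||_L² = 7/2.
∫_0^1/2 (u')² dx = 441*π^2, so ||u'||_L² = 21*π.
Ratio ||u||_L² / ||u'||_L² = 1/(6*π).
Sharp Poincaré constant on H^1_0(0, 1/2) is C_P = L/π = 1/(2*π), achieved by sin(2*π·x).
This is the k = 3 harmonic; the ratio L/(kπ) is strictly less than C_P = L/π, consistent with the sharp inequality ||u||_L² ≤ C_P ||u'||_L².


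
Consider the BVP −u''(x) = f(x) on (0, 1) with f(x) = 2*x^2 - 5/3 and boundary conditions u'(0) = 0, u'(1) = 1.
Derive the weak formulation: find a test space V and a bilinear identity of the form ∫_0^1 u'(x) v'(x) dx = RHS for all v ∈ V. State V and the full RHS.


V = H^1(0, 1) (v unrestricted at boundary; u is determined up to an additive constant); weak form: ∫_0^1 u'v' dx = ∫_0^1 (2*x^2 - 5/3) v dx + v(1) for all v ∈ V.

Multiply both sides by a test function v and integrate from 0 to 1:
  ∫_0^1 −u''(x) v(x) dx = ∫_0^1 f(x) v(x) dx.
Integrate the LHS by parts once:
  ∫_0^1 −u'' v dx = −[u'(x) v(x)]_0^1 + ∫_0^1 u'(x) v'(x) dx.
Thus ∫_0^1 u'(x) v'(x) dx = ∫_0^1 f(x) v(x) dx + [u'(x) v(x)]_0^1.
Choose V so that boundary terms are either known or forced to vanish.
u has inhomogeneous Neumann u'(0) = 0, u'(1) = 1. [u' v]_0^1 = (1)·v(1) − (0)·v(0) = v(1). Take V = H^1(0, 1); boundary term becomes part of RHS.
Weak formulation: find u (satisfying any essential BC) such that ∫_0^1 u'(x) v'(x) dx = ∫_0^1 f v dx + v(1) for all v ∈ V (Neumann data are natural BCs: they enter the RHS as boundary terms).
Substituting f(x) = 2*x^2 - 5/3, the right-hand side is ∫_0^1 (2*x^2 - 5/3) v dx + v(1).
Compatibility check (pure Neumann): taking v ≡ 1 ∈ V gives 0 = ∫_0^1 f dx + (1) − (0), i.e. ∫_0^1 f dx must equal u'(0) − u'(1) = -1. Indeed ∫_0^1 (2*x^2 - 5/3) dx = -1, so the data are compatible. The solution is then unique only up to an additive constant (fix it e.g. by requiring ∫_0^1 u dx = 0).


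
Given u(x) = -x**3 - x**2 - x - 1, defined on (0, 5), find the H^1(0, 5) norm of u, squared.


||u||_{H^1}^2 = 188970/7

The H^1 norm (squared) on an interval (0, L) is
  ||u||_{H^1}^2 = ∫_0^L u(x)^2 dx + ∫_0^L u'(x)^2 dx.
Compute u'(x) = -3*x**2 - 2*x - 1.
Then u(x)^2 = x**6 + 2*x**5 + 3*x**4 + 4*x**3 + 3*x**2 + 2*x + 1 and u'(x)^2 = 9*x**4 + 12*x**3 + 10*x**2 + 4*x + 1.
Integrate each monomial from 0 to 5 using ∫_0^5 c·x^n dx = c·5^(n+1)/(n+1):
  ∫_0^5 u(x)^2 dx = ∫_0^5 (x^6 + 2*x^5 + 3*x^4 + 4*x^3 + 3*x^2 + 2*x + 1) dx. Term by term:
    ∫_0^5 x^6 dx = 78125/7;  ∫_0^5 2*x^5 dx = 15625/3;  ∫_0^5 3*x^4 dx = 1875;
    ∫_0^5 4*x^3 dx = 625;  ∫_0^5 3*x^2 dx = 125;  ∫_0^5 2*x dx = 25;
    ∫_0^5 1 dx = 5.
  Sum: 78125/7 + 15625/3 + 1875 + 625 + 125 + 25 + 5 = 399505/21.
  ∫_0^5 u'(x)^2 dx = ∫_0^5 (9*x^4 + 12*x^3 + 10*x^2 + 4*x + 1) dx. Term by term:
    ∫_0^5 9*x^4 dx = 5625;  ∫_0^5 12*x^3 dx = 1875;  ∫_0^5 10*x^2 dx = 1250/3;
    ∫_0^5 4*x dx = 50;  ∫_0^5 1 dx = 5.
  Sum: 5625 + 1875 + 1250/3 + 50 + 5 = 23915/3.
Adding: ||u||_{H^1}^2 = 399505/21 + 23915/3 = 188970/7.


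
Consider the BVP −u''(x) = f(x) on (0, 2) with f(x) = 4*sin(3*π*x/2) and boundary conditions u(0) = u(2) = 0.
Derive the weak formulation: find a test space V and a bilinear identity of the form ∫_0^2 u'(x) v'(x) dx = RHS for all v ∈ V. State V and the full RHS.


V = H^1_0(0, 2) (so v(0) = v(2) = 0); weak form: ∫_0^2 u'v' dx = ∫_0^2 (4*sin(3*π*x/2)) v dx for all v ∈ V.

Multiply both sides by a test function v and integrate from 0 to 2:
  ∫_0^2 −u''(x) v(x) dx = ∫_0^2 f(x) v(x) dx.
Integrate the LHS by parts once:
  ∫_0^2 −u'' v dx = −[u'(x) v(x)]_0^2 + ∫_0^2 u'(x) v'(x) dx.
Thus ∫_0^2 u'(x) v'(x) dx = ∫_0^2 f(x) v(x) dx + [u'(x) v(x)]_0^2.
Choose V so that boundary terms are either known or forced to vanish.
u is Dirichlet: u(0) = u(2) = 0. Let V = H^1_0(0, 2); then v(0) = v(2) = 0, and [u' v]_0^2 = 0.
Weak formulation: find u (satisfying any essential BC) such that ∫_0^2 u'(x) v'(x) dx = ∫_0^2 f v dx for all v ∈ V.
Substituting f(x) = 4*sin(3*π*x/2), the right-hand side is ∫_0^2 (4*sin(3*π*x/2)) v dx.


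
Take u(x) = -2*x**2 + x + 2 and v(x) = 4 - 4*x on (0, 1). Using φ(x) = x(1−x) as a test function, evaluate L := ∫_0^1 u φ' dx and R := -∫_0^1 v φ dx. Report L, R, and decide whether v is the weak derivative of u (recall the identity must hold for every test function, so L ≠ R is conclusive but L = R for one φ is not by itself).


LHS = 1/6, RHS = -1/3. No, v is not the weak derivative of u.

u(x) = -2*x**2 + x + 2, classical derivative u'(x) = 1 - 4*x.
φ(x) = x(1−x), so φ'(x) = 1 - 2*x.
Note φ(0) = φ(1) = 0, so the boundary term u·φ vanishes.
LHS = ∫_0^1 u(x) φ'(x) dx = ∫_0^1 (4*x^3 - 4*x^2 - 3*x + 2) dx. Term by term:
  ∫_0^1 4*x^3 dx = 1;  ∫_0^1 -4*x^2 dx = -4/3;  ∫_0^1 -3*x dx = -3/2;
  ∫_0^1 2 dx = 2.
Sum: 1 − 4/3 − 3/2 + 2 = 1/6.
So LHS = 1/6.
∫_0^1 v(x) φ(x) dx = ∫_0^1 (4*x^3 - 8*x^2 + 4*x) dx. Term by term:
  ∫_0^1 4*x^3 dx = 1;  ∫_0^1 -8*x^2 dx = -8/3;  ∫_0^1 4*x dx = 2.
Sum: 1 − 8/3 + 2 = 1/3.
So RHS = -∫_0^1 v(x) φ(x) dx = -1/3.
LHS − RHS = 1/2 ≠ 0, so the identity fails.
(For a valid weak derivative the identity must hold for EVERY test function, in particular this one. The failure shows v is NOT the weak derivative of u.)
Correct weak derivative would be u'(x) = 1 - 4*x.


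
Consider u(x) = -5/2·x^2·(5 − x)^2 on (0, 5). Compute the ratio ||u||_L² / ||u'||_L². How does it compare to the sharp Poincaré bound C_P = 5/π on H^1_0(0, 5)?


||u||_L² / ||u'||_L² = 5*sqrt(3)/6 < C_P = 5/π.

u(x) = -5/2·x^2·(5 − x)^2, so u'(x) = 5*x*(x*(5 - x) - (x - 5)^2).
u(x) = -5/2·x^2·(5 − x)^2 vanishes at x = 0 and x = 5, so u ∈ H^1_0(0, 5). Differentiate via the product rule and integrate the resulting polynomials term by term.
  ∫_0^5 u² dx = ∫_0^5 (25*x^8/4 - 125*x^7 + 1875*x^6/2 - 3125*x^5 + 15625*x^4/4) dx. Term by term:
    ∫_0^5 25*x^8/4 dx = 48828125/36;  ∫_0^5 -125*x^7 dx = -48828125/8;  ∫_0^5 1875*x^6/2 dx = 146484375/14;
    ∫_0^5 -3125*x^5 dx = -48828125/6;  ∫_0^5 15625*x^4/4 dx = 9765625/4.
  Sum: 48828125/36 − 48828125/8 + 146484375/14 − 48828125/6 + 9765625/4 = 9765625/504.
  ∫_0^5 (u')² dx = ∫_0^5 (100*x^6 - 1500*x^5 + 8125*x^4 - 18750*x^3 + 15625*x^2) dx. Term by term:
    ∫_0^5 100*x^6 dx = 7812500/7;  ∫_0^5 -1500*x^5 dx = -3906250;  ∫_0^5 8125*x^4 dx = 5078125;
    ∫_0^5 -18750*x^3 dx = -5859375/2;  ∫_0^5 15625*x^2 dx = 1953125/3.
  Sum: 7812500/7 − 3906250 + 5078125 − 5859375/2 + 1953125/3 = 390625/42.
∫_0^5 u² dx = 9765625/504, so ||u||_L² = 3125*sqrt(14)/84.
∫_0^5 (u')² dx = 390625/42, so ||u'||_L² = 625*sqrt(42)/42.
Ratio ||u||_L² / ||u'||_L² = 5*sqrt(3)/6.
Sharp Poincaré constant on H^1_0(0, 5) is C_P = L/π = 5/π, achieved by sin(π/5·x).
A polynomial bump cannot attain the sharp Poincaré constant (only the first sine eigenfunction does), so the ratio is strictly less than C_P, consistent with ||u||_L² ≤ C_P ||u'||_L².


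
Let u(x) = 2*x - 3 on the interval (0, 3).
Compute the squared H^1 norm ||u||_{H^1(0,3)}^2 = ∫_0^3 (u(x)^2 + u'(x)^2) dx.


||u||_{H^1}^2 = 21

The H^1 norm (squared) on an interval (0, L) is
  ||u||_{H^1}^2 = ∫_0^L u(x)^2 dx + ∫_0^L u'(x)^2 dx.
Compute u'(x) = 2.
Then u(x)^2 = 4*x**2 - 12*x + 9 and u'(x)^2 = 4.
Integrate each monomial from 0 to 3 using ∫_0^3 c·x^n dx = c·3^(n+1)/(n+1):
  ∫_0^3 u(x)^2 dx = ∫_0^3 (4*x^2 - 12*x + 9) dx. Term by term:
    ∫_0^3 4*x^2 dx = 36;  ∫_0^3 -12*x dx = -54;  ∫_0^3 9 dx = 27.
  Sum: 36 − 54 + 27 = 9.
  ∫_0^3 u'(x)^2 dx = ∫_0^3 (4) dx. Term by term:
    ∫_0^3 4 dx = 12.
Adding: ||u||_{H^1}^2 = 9 + 12 = 21.


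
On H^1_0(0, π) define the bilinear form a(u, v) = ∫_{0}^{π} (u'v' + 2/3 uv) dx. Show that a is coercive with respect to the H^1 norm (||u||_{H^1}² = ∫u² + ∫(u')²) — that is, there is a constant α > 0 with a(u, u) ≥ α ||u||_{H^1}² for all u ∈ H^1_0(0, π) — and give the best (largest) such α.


α = 5/6

Coercivity of a(·,·) on H^1_0(0, π) means a(u, u) ≥ α ||u||_{H^1}² for every u ∈ H^1_0.
The interval has length L = π, and Poincaré/coercivity depend only on L. Here a(u, u) = ∫(u')² + (2/3)·∫u².
Here 0 < c = 2/3 < 1. The condition a(u,u) ≥ α||u||_{H^1}² reads (1−α)∫(u')² ≥ (α−c)∫u². Any admissible α is ≤ 1 (rapidly oscillating u have ∫u²/∫(u')² → 0), and α = 1 would force 0 ≥ (1−c)∫u², impossible since c < 1; so 1−α > 0. By the sharp Poincaré inequality on H^1_0 of an interval of length L, ∫(u')² ≥ (π/L)²∫u² with equality for the first sine mode sin(π(x−x₀)/L) (x₀ the left endpoint), so the inequality holds for all u iff (1−α)(π/L)² ≥ α − c, i.e. α ≤ ((π/L)² + c)/((π/L)² + 1) = (1 + c(L/π)²)/(1 + (L/π)²). With (π/L)² = 1 and c = 2/3, the largest admissible constant is α = ((π/L)² + c)/((π/L)² + 1).
Simplifying, α = 5/6.


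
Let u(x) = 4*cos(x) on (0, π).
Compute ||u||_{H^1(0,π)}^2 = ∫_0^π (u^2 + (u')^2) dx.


||u||_{H^1(0,π)}^2 = 16*π

u'(x) = -4*sin(x).
Expand u² and (u')² and integrate term by term on (0, π), using: for integers n ≥ 1, ∫_0^π sin²(nx) dx = ∫_0^π cos²(nx) dx = π/2; for n ≠ n', ∫_0^π sin(nx)sin(n'x) dx = ∫_0^π cos(nx)cos(n'x) dx = 0; and by product-to-sum, ∫_0^π sin(nx)cos(n'x) dx = ½∫_0^π [sin((n+n')x) + sin((n−n')x)] dx, which is 0 when n+n' is even and 2n/(n²−n'²) when n+n' is odd (it need not vanish on (0, π)).
  u² squared terms: (4)²·∫cos(x)² dx = 16·π/2 = 8*π.
  So ∫_0^π u² dx = 8*π.
  (u')² squared terms: (-4)²·∫sin(x)² dx = 16·π/2 = 8*π.
  So ∫_0^π (u')² dx = 8*π.
||u||_{H^1}^2 = (8*π) + (8*π) = 16*π.


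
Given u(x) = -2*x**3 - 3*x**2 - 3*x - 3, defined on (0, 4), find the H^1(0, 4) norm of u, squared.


||u||_{H^1}^2 = 1343016/35

The H^1 norm (squared) on an interval (0, L) is
  ||u||_{H^1}^2 = ∫_0^L u(x)^2 dx + ∫_0^L u'(x)^2 dx.
Compute u'(x) = -6*x**2 - 6*x - 3.
Then u(x)^2 = 4*x**6 + 12*x**5 + 21*x**4 + 30*x**3 + 27*x**2 + 18*x + 9 and u'(x)^2 = 36*x**4 + 72*x**3 + 72*x**2 + 36*x + 9.
Integrate each monomial from 0 to 4 using ∫_0^4 c·x^n dx = c·4^(n+1)/(n+1):
  ∫_0^4 u(x)^2 dx = ∫_0^4 (4*x^6 + 12*x^5 + 21*x^4 + 30*x^3 + 27*x^2 + 18*x + 9) dx. Term by term:
    ∫_0^4 4*x^6 dx = 65536/7;  ∫_0^4 12*x^5 dx = 8192;  ∫_0^4 21*x^4 dx = 21504/5;
    ∫_0^4 30*x^3 dx = 1920;  ∫_0^4 27*x^2 dx = 576;  ∫_0^4 18*x dx = 144;
    ∫_0^4 9 dx = 36.
  Sum: 65536/7 + 8192 + 21504/5 + 1920 + 576 + 144 + 36 = 858588/35.
  ∫_0^4 u'(x)^2 dx = ∫_0^4 (36*x^4 + 72*x^3 + 72*x^2 + 36*x + 9) dx. Term by term:
    ∫_0^4 36*x^4 dx = 36864/5;  ∫_0^4 72*x^3 dx = 4608;  ∫_0^4 72*x^2 dx = 1536;
    ∫_0^4 36*x dx = 288;  ∫_0^4 9 dx = 36.
  Sum: 36864/5 + 4608 + 1536 + 288 + 36 = 69204/5.
Adding: ||u||_{H^1}^2 = 858588/35 + 69204/5 = 1343016/35.


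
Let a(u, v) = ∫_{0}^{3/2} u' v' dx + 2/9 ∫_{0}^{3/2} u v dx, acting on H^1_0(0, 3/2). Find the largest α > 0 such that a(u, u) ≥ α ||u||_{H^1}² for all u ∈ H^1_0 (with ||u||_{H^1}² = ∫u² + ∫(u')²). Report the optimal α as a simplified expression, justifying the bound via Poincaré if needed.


α = 2*(1 + 2*π^2)/(9 + 4*π^2)

Coercivity of a(·,·) on H^1_0(0, 3/2) means a(u, u) ≥ α ||u||_{H^1}² for every u ∈ H^1_0.
The interval has length L = 3/2, and Poincaré/coercivity depend only on L. Here a(u, u) = ∫(u')² + (2/9)·∫u².
Here 0 < c = 2/9 < 1. The condition a(u,u) ≥ α||u||_{H^1}² reads (1−α)∫(u')² ≥ (α−c)∫u². Any admissible α is ≤ 1 (rapidly oscillating u have ∫u²/∫(u')² → 0), and α = 1 would force 0 ≥ (1−c)∫u², impossible since c < 1; so 1−α > 0. By the sharp Poincaré inequality on H^1_0 of an interval of length L, ∫(u')² ≥ (π/L)²∫u² with equality for the first sine mode sin(π(x−x₀)/L) (x₀ the left endpoint), so the inequality holds for all u iff (1−α)(π/L)² ≥ α − c, i.e. α ≤ ((π/L)² + c)/((π/L)² + 1) = (1 + c(L/π)²)/(1 + (L/π)²). With (π/L)² = 4*π^2/9 and c = 2/9, the largest admissible constant is α = ((π/L)² + c)/((π/L)² + 1).
Simplifying, α = 2*(1 + 2*π^2)/(9 + 4*π^2).


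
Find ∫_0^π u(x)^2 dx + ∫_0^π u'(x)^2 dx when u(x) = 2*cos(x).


||u||_{H^1(0,π)}^2 = 4*π

u'(x) = -2*sin(x).
Expand u² and (u')² and integrate term by term on (0, π), using: for integers n ≥ 1, ∫_0^π sin²(nx) dx = ∫_0^π cos²(nx) dx = π/2; for n ≠ n', ∫_0^π sin(nx)sin(n'x) dx = ∫_0^π cos(nx)cos(n'x) dx = 0; and by product-to-sum, ∫_0^π sin(nx)cos(n'x) dx = ½∫_0^π [sin((n+n')x) + sin((n−n')x)] dx, which is 0 when n+n' is even and 2n/(n²−n'²) when n+n' is odd (it need not vanish on (0, π)).
  u² squared terms: (2)²·∫cos(x)² dx = 4·π/2 = 2*π.
  So ∫_0^π u² dx = 2*π.
  (u')² squared terms: (-2)²·∫sin(x)² dx = 4·π/2 = 2*π.
  So ∫_0^π (u')² dx = 2*π.
||u||_{H^1}^2 = (2*π) + (2*π) = 4*π.


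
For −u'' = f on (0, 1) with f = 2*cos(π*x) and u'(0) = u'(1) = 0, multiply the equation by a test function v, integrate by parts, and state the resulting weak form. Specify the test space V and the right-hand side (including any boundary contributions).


V = H^1(0, 1) (no boundary constraint on v; u is determined up to an additive constant); weak form: ∫_0^1 u'v' dx = ∫_0^1 (2*cos(π*x)) v dx for all v ∈ V.

Multiply both sides by a test function v and integrate from 0 to 1:
  ∫_0^1 −u''(x) v(x) dx = ∫_0^1 f(x) v(x) dx.
Integrate the LHS by parts once:
  ∫_0^1 −u'' v dx = −[u'(x) v(x)]_0^1 + ∫_0^1 u'(x) v'(x) dx.
Thus ∫_0^1 u'(x) v'(x) dx = ∫_0^1 f(x) v(x) dx + [u'(x) v(x)]_0^1.
Choose V so that boundary terms are either known or forced to vanish.
u has homogeneous Neumann: u'(0) = u'(1) = 0. So [u' v]_0^1 = 0·v(1) − 0·v(0) = 0 for any v; take V = H^1(0, 1).
Weak formulation: find u (satisfying any essential BC) such that ∫_0^1 u'(x) v'(x) dx = ∫_0^1 f v dx for all v ∈ V (homogeneous Neumann, so boundary terms vanish).
Substituting f(x) = 2*cos(π*x), the right-hand side is ∫_0^1 (2*cos(π*x)) v dx.
Compatibility check (pure Neumann): taking v ≡ 1 ∈ V gives 0 = ∫_0^1 f dx + (0) − (0), i.e. ∫_0^1 f dx must equal u'(0) − u'(1) = 0. Indeed ∫_0^1 (2*cos(π*x)) dx = 0, so the data are compatible. The solution is then unique only up to an additive constant (fix it e.g. by requiring ∫_0^1 u dx = 0).


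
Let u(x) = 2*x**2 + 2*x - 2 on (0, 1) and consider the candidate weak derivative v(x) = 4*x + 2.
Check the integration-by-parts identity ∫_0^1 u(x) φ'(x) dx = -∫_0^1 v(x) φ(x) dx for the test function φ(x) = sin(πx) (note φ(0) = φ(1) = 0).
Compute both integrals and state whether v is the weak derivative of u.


LHS = -8/π, RHS = -8/π. Yes, v = u' weakly.

u(x) = 2*x**2 + 2*x - 2, classical derivative u'(x) = 4*x + 2.
φ(x) = sin(πx), so φ'(x) = π*cos(π*x).
Note φ(0) = φ(1) = 0, so the boundary term u·φ vanishes.
LHS = ∫_0^1 u(x) φ'(x) dx = ∫_0^1 (2*π*x^2*cos(π*x) + 2*π*x*cos(π*x) - 2*π*cos(π*x)) dx. Term by term:
  ∫_0^1 -2*π*cos(π*x) dx = 0;  ∫_0^1 2*π*x*cos(π*x) dx = -4/π;  ∫_0^1 2*π*x^2*cos(π*x) dx = -4/π.
Sum: 0 − 4/π − 4/π = -8/π.
So LHS = -8/π.
∫_0^1 v(x) φ(x) dx = ∫_0^1 (4*x*sin(π*x) + 2*sin(π*x)) dx. Term by term:
  ∫_0^1 2*sin(π*x) dx = 4/π;  ∫_0^1 4*x*sin(π*x) dx = 4/π.
Sum: 4/π + 4/π = 8/π.
So RHS = -∫_0^1 v(x) φ(x) dx = -8/π.
LHS = RHS, so the identity holds for this test φ.
Moreover u is smooth here and v(x) = u'(x) = 4*x + 2 pointwise, so the identity holds for every test function. Hence v is the weak derivative of u.


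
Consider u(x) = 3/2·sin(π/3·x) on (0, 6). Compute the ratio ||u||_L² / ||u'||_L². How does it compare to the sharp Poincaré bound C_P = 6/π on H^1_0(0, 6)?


||u||_L² / ||u'||_L² = 3/π < C_P = 6/π.

u(x) = 3/2·sin(π/3·x), so u'(x) = π*cos(π*x/3)/2.
Writing u(x) = A·sin(kπx/L) with A = 3/2 and k = 2, use ∫_0^L sin²(kπx/L) dx = L/2 and ∫_0^L cos²(kπx/L) dx = L/2.
u² = 9/4·sin²(π/3·x) and (u')² = π^2/4·cos²(π/3·x), and each of sin², cos² integrates to L/2 = 3 over (0, 6).
∫_0^6 u² dx = 27/4, so ||u||_L² = 3*sqrt(3)/2.
∫_0^6 (u')² dx = 3*π^2/4, so ||u'||_L² = sqrt(3)*π/2.
Ratio ||u||_L² / ||u'||_L² = 3/π.
Sharp Poincaré constant on H^1_0(0, 6) is C_P = L/π = 6/π, achieved by sin(π/6·x).
This is the k = 2 harmonic; the ratio L/(kπ) is strictly less than C_P = L/π, consistent with the sharp inequality ||u||_L² ≤ C_P ||u'||_L².


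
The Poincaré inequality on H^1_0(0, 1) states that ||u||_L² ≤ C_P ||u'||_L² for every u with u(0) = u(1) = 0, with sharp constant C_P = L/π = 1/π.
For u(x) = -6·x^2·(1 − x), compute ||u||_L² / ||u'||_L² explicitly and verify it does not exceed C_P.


||u||_L² / ||u'||_L² = sqrt(14)/14 < C_P = 1/π.

u(x) = -6·x^2·(1 − x), so u'(x) = 6*x*(3*x - 2).
u(x) = -6·x^2·(1 − x) vanishes at x = 0 and x = 1, so u ∈ H^1_0(0, 1). Differentiate via the product rule and integrate the resulting polynomials term by term.
  ∫_0^1 u² dx = ∫_0^1 (36*x^6 - 72*x^5 + 36*x^4) dx. Term by term:
    ∫_0^1 36*x^6 dx = 36/7;  ∫_0^1 -72*x^5 dx = -12;  ∫_0^1 36*x^4 dx = 36/5.
  Sum: 36/7 − 12 + 36/5 = 12/35.
  ∫_0^1 (u')² dx = ∫_0^1 (324*x^4 - 432*x^3 + 144*x^2) dx. Term by term:
    ∫_0^1 324*x^4 dx = 324/5;  ∫_0^1 -432*x^3 dx = -108;  ∫_0^1 144*x^2 dx = 48.
  Sum: 324/5 − 108 + 48 = 24/5.
∫_0^1 u² dx = 12/35, so ||u||_L² = 2*sqrt(105)/35.
∫_0^1 (u')² dx = 24/5, so ||u'||_L² = 2*sqrt(30)/5.
Ratio ||u||_L² / ||u'||_L² = sqrt(14)/14.
Sharp Poincaré constant on H^1_0(0, 1) is C_P = L/π = 1/π, achieved by sin(π·x).
A polynomial bump cannot attain the sharp Poincaré constant (only the first sine eigenfunction does), so the ratio is strictly less than C_P, consistent with ||u||_L² ≤ C_P ||u'||_L².


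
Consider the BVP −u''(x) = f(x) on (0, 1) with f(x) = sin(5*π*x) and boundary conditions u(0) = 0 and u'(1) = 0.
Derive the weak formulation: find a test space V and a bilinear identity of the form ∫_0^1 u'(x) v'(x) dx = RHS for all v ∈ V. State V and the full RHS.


V = {v ∈ H^1(0, 1) : v(0) = 0} (test functions vanish at x = 0 where u is specified); weak form: ∫_0^1 u'v' dx = ∫_0^1 (sin(5*π*x)) v dx for all v ∈ V.

Multiply both sides by a test function v and integrate from 0 to 1:
  ∫_0^1 −u''(x) v(x) dx = ∫_0^1 f(x) v(x) dx.
Integrate the LHS by parts once:
  ∫_0^1 −u'' v dx = −[u'(x) v(x)]_0^1 + ∫_0^1 u'(x) v'(x) dx.
Thus ∫_0^1 u'(x) v'(x) dx = ∫_0^1 f(x) v(x) dx + [u'(x) v(x)]_0^1.
Choose V so that boundary terms are either known or forced to vanish.
Mixed BC: u(0) = 0 (Dirichlet) and u'(1) = 0 (Neumann). Define V = {v ∈ H^1(0, 1) : v(0) = 0}. Then [u' v]_0^1 = u'(1)·v(1) − u'(0)·0 = 0.
Weak formulation: find u (satisfying any essential BC) such that ∫_0^1 u'(x) v'(x) dx = ∫_0^1 f v dx for all v ∈ V (Dirichlet at 0 absorbed into V; the Neumann datum at x = 1 is zero, so no boundary term remains).
Substituting f(x) = sin(5*π*x), the right-hand side is ∫_0^1 (sin(5*π*x)) v dx.


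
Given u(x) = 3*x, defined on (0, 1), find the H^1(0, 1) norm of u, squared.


||u||_{H^1}^2 = 12

The H^1 norm (squared) on an interval (0, L) is
  ||u||_{H^1}^2 = ∫_0^L u(x)^2 dx + ∫_0^L u'(x)^2 dx.
Compute u'(x) = 3.
Then u(x)^2 = 9*x**2 and u'(x)^2 = 9.
Integrate each monomial from 0 to 1 using ∫_0^1 c·x^n dx = c·1^(n+1)/(n+1):
  ∫_0^1 u(x)^2 dx = ∫_0^1 (9*x^2) dx. Term by term:
    ∫_0^1 9*x^2 dx = 3.
  ∫_0^1 u'(x)^2 dx = ∫_0^1 (9) dx. Term by term:
    ∫_0^1 9 dx = 9.
Adding: ||u||_{H^1}^2 = 3 + 9 = 12.


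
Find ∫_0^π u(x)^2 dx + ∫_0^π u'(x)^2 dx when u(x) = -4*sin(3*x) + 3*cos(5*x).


||u||_{H^1(0,π)}^2 = 197*π

u'(x) = -15*sin(5*x) - 12*cos(3*x).
Expand u² and (u')² and integrate term by term on (0, π), using: for integers n ≥ 1, ∫_0^π sin²(nx) dx = ∫_0^π cos²(nx) dx = π/2; for n ≠ n', ∫_0^π sin(nx)sin(n'x) dx = ∫_0^π cos(nx)cos(n'x) dx = 0; and by product-to-sum, ∫_0^π sin(nx)cos(n'x) dx = ½∫_0^π [sin((n+n')x) + sin((n−n')x)] dx, which is 0 when n+n' is even and 2n/(n²−n'²) when n+n' is odd (it need not vanish on (0, π)).
  u² squared terms: (-4)²·∫sin(3x)² dx = 16·π/2 = 8*π;  (3)²·∫cos(5x)² dx = 9·π/2 = 9*π/2.
  u² cross terms: 2·(-4)·(3)·∫sin(3x)·cos(5x) dx = -24·(0) = 0.
  So ∫_0^π u² dx = 8*π + 9*π/2 + 0 = 25*π/2.
  (u')² squared terms: (-15)²·∫sin(5x)² dx = 225·π/2 = 225*π/2;  (-12)²·∫cos(3x)² dx = 144·π/2 = 72*π.
  (u')² cross terms: 2·(-15)·(-12)·∫sin(5x)·cos(3x) dx = 360·(0) = 0.
  So ∫_0^π (u')² dx = 225*π/2 + 72*π + 0 = 369*π/2.
||u||_{H^1}^2 = (25*π/2) + (369*π/2) = 197*π.


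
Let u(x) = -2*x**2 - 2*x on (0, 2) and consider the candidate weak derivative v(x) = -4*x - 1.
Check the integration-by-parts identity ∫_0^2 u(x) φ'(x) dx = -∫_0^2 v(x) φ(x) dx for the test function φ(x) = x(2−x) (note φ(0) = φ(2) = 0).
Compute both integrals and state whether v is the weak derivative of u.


LHS = 8, RHS = 20/3. No, v is not the weak derivative of u.

u(x) = -2*x**2 - 2*x, classical derivative u'(x) = -4*x - 2.
φ(x) = x(2−x), so φ'(x) = 2 - 2*x.
Note φ(0) = φ(2) = 0, so the boundary term u·φ vanishes.
LHS = ∫_0^2 u(x) φ'(x) dx = ∫_0^2 (4*x^3 - 4*x) dx. Term by term:
  ∫_0^2 4*x^3 dx = 16;  ∫_0^2 -4*x dx = -8.
Sum: 16 − 8 = 8.
So LHS = 8.
∫_0^2 v(x) φ(x) dx = ∫_0^2 (4*x^3 - 7*x^2 - 2*x) dx. Term by term:
  ∫_0^2 4*x^3 dx = 16;  ∫_0^2 -7*x^2 dx = -56/3;  ∫_0^2 -2*x dx = -4.
Sum: 16 − 56/3 − 4 = -20/3.
So RHS = -∫_0^2 v(x) φ(x) dx = 20/3.
LHS − RHS = 4/3 ≠ 0, so the identity fails.
(For a valid weak derivative the identity must hold for EVERY test function, in particular this one. The failure shows v is NOT the weak derivative of u.)
Correct weak derivative would be u'(x) = -4*x - 2.


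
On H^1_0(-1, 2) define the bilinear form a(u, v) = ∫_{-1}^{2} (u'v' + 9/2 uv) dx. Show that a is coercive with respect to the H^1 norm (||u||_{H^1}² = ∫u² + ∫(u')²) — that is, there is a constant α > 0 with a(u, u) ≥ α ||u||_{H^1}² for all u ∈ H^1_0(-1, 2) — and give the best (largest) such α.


α = 1

Coercivity of a(·,·) on H^1_0(-1, 2) means a(u, u) ≥ α ||u||_{H^1}² for every u ∈ H^1_0.
The interval has length L = 3, and Poincaré/coercivity depend only on L. Here a(u, u) = ∫(u')² + (9/2)·∫u².
Here c = 9/2 ≥ 1, so a(u,u) = ∫(u')² + c∫u² ≥ ∫(u')² + ∫u² = ||u||_{H^1}², i.e. α = 1 works. No larger α is possible: a(u,u) ≥ α||u||_{H^1}² means (1−α)∫(u')² ≥ (α−c)∫u², and for the modes u_n = sin(nπ(x−x₀)/L) (x₀ the left endpoint) one has ∫u_n²/∫(u_n')² = (L/(nπ))² → 0, so a(u_n,u_n)/||u_n||_{H^1}² → 1. Hence the optimal constant is α = 1.
Therefore α = 1.


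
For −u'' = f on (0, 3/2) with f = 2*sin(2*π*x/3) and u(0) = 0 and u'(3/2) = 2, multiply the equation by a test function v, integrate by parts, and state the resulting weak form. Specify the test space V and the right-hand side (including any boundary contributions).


V = {v ∈ H^1(0, 3/2) : v(0) = 0} (test functions vanish at x = 0 where u is specified); weak form: ∫_0^3/2 u'v' dx = ∫_0^3/2 (2*sin(2*π*x/3)) v dx + 2·v(3/2) for all v ∈ V.

Multiply both sides by a test function v and integrate from 0 to 3/2:
  ∫_0^3/2 −u''(x) v(x) dx = ∫_0^3/2 f(x) v(x) dx.
Integrate the LHS by parts once:
  ∫_0^3/2 −u'' v dx = −[u'(x) v(x)]_0^3/2 + ∫_0^3/2 u'(x) v'(x) dx.
Thus ∫_0^3/2 u'(x) v'(x) dx = ∫_0^3/2 f(x) v(x) dx + [u'(x) v(x)]_0^3/2.
Choose V so that boundary terms are either known or forced to vanish.
Mixed BC: u(0) = 0 (Dirichlet) and u'(3/2) = 2 (Neumann). Define V = {v ∈ H^1(0, 3/2) : v(0) = 0}. Then [u' v]_0^3/2 = u'(3/2)·v(3/2) − u'(0)·0 = 2·v(3/2).
Weak formulation: find u (satisfying any essential BC) such that ∫_0^3/2 u'(x) v'(x) dx = ∫_0^3/2 f v dx + 2·v(3/2) for all v ∈ V (Dirichlet at 0 absorbed into V; Neumann datum at x = 3/2 contributes the boundary term).
Substituting f(x) = 2*sin(2*π*x/3), the right-hand side is ∫_0^3/2 (2*sin(2*π*x/3)) v dx + 2·v(3/2).


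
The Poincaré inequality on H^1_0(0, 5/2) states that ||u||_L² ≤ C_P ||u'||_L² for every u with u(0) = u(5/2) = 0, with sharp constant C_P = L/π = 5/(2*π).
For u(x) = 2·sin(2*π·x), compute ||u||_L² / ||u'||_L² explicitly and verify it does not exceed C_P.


||u||_L² / ||u'||_L² = 1/(2*π) < C_P = 5/(2*π).

u(x) = 2·sin(2*π·x), so u'(x) = 4*π*cos(2*π*x).
Writing u(x) = A·sin(kπx/L) with A = 2 and k = 5, use ∫_0^L sin²(kπx/L) dx = L/2 and ∫_0^L cos²(kπx/L) dx = L/2.
u² = 4·sin²(2*π·x) and (u')² = 16*π^2·cos²(2*π·x), and each of sin², cos² integrates to L/2 = 5/4 over (0, 5/2).
∫_0^5/2 u² dx = 5, so ||u||_L² = sqrt(5).
∫_0^5/2 (u')² dx = 20*π^2, so ||u'||_L² = 2*sqrt(5)*π.
Ratio ||u||_L² / ||u'||_L² = 1/(2*π).
Sharp Poincaré constant on H^1_0(0, 5/2) is C_P = L/π = 5/(2*π), achieved by sin(2*π/5·x).
This is the k = 5 harmonic; the ratio L/(kπ) is strictly less than C_P = L/π, consistent with the sharp inequality ||u||_L² ≤ C_P ||u'||_L².


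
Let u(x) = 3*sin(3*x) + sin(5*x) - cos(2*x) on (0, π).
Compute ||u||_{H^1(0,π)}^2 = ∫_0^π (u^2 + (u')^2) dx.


||u||_{H^1(0,π)}^2 = -856/21 + 121*π/2

u'(x) = 2*sin(2*x) + 9*cos(3*x) + 5*cos(5*x).
Expand u² and (u')² and integrate term by term on (0, π), using: for integers n ≥ 1, ∫_0^π sin²(nx) dx = ∫_0^π cos²(nx) dx = π/2; for n ≠ n', ∫_0^π sin(nx)sin(n'x) dx = ∫_0^π cos(nx)cos(n'x) dx = 0; and by product-to-sum, ∫_0^π sin(nx)cos(n'x) dx = ½∫_0^π [sin((n+n')x) + sin((n−n')x)] dx, which is 0 when n+n' is even and 2n/(n²−n'²) when n+n' is odd (it need not vanish on (0, π)).
  u² squared terms: (-1)²·∫cos(2x)² dx = 1·π/2 = π/2;  (3)²·∫sin(3x)² dx = 9·π/2 = 9*π/2;  (1)²·∫sin(5x)² dx = 1·π/2 = π/2.
  u² cross terms: 2·(-1)·(3)·∫cos(2x)·sin(3x) dx = -6·(6/5) = -36/5;  2·(-1)·(1)·∫cos(2x)·sin(5x) dx = -2·(10/21) = -20/21;  2·(3)·(1)·∫sin(3x)·sin(5x) dx = 6·(0) = 0.
  So ∫_0^π u² dx = π/2 + 9*π/2 + π/2 − 36/5 − 20/21 + 0 = -856/105 + 11*π/2.
  (u')² squared terms: (2)²·∫sin(2x)² dx = 4·π/2 = 2*π;  (5)²·∫cos(5x)² dx = 25·π/2 = 25*π/2;  (9)²·∫cos(3x)² dx = 81·π/2 = 81*π/2.
  (u')² cross terms: 2·(2)·(5)·∫sin(2x)·cos(5x) dx = 20·(-4/21) = -80/21;  2·(2)·(9)·∫sin(2x)·cos(3x) dx = 36·(-4/5) = -144/5;  2·(5)·(9)·∫cos(5x)·cos(3x) dx = 90·(0) = 0.
  So ∫_0^π (u')² dx = 2*π + 25*π/2 + 81*π/2 − 80/21 − 144/5 + 0 = -3424/105 + 55*π.
||u||_{H^1}^2 = (-856/105 + 11*π/2) + (-3424/105 + 55*π) = -856/21 + 121*π/2.


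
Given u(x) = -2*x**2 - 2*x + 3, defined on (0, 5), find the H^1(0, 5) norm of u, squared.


||u||_{H^1}^2 = 12595/3

The H^1 norm (squared) on an interval (0, L) is
  ||u||_{H^1}^2 = ∫_0^L u(x)^2 dx + ∫_0^L u'(x)^2 dx.
Compute u'(x) = -4*x - 2.
Then u(x)^2 = 4*x**4 + 8*x**3 - 8*x**2 - 12*x + 9 and u'(x)^2 = 16*x**2 + 16*x + 4.
Integrate each monomial from 0 to 5 using ∫_0^5 c·x^n dx = c·5^(n+1)/(n+1):
  ∫_0^5 u(x)^2 dx = ∫_0^5 (4*x^4 + 8*x^3 - 8*x^2 - 12*x + 9) dx. Term by term:
    ∫_0^5 4*x^4 dx = 2500;  ∫_0^5 8*x^3 dx = 1250;  ∫_0^5 -8*x^2 dx = -1000/3;
    ∫_0^5 -12*x dx = -150;  ∫_0^5 9 dx = 45.
  Sum: 2500 + 1250 − 1000/3 − 150 + 45 = 9935/3.
  ∫_0^5 u'(x)^2 dx = ∫_0^5 (16*x^2 + 16*x + 4) dx. Term by term:
    ∫_0^5 16*x^2 dx = 2000/3;  ∫_0^5 16*x dx = 200;  ∫_0^5 4 dx = 20.
  Sum: 2000/3 + 200 + 20 = 2660/3.
Adding: ||u||_{H^1}^2 = 9935/3 + 2660/3 = 12595/3.


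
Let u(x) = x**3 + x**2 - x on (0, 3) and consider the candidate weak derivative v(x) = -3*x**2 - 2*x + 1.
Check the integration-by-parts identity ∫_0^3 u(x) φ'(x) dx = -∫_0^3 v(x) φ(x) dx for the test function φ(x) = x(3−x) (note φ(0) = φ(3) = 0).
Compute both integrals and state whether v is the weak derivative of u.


LHS = -909/20, RHS = 909/20. No, v is not the weak derivative of u.

u(x) = x**3 + x**2 - x, classical derivative u'(x) = 3*x**2 + 2*x - 1.
φ(x) = x(3−x), so φ'(x) = 3 - 2*x.
Note φ(0) = φ(3) = 0, so the boundary term u·φ vanishes.
LHS = ∫_0^3 u(x) φ'(x) dx = ∫_0^3 (-2*x^4 + x^3 + 5*x^2 - 3*x) dx. Term by term:
  ∫_0^3 -2*x^4 dx = -486/5;  ∫_0^3 x^3 dx = 81/4;  ∫_0^3 5*x^2 dx = 45;
  ∫_0^3 -3*x dx = -27/2.
Sum: -486/5 + 81/4 + 45 − 27/2 = -909/20.
So LHS = -909/20.
∫_0^3 v(x) φ(x) dx = ∫_0^3 (3*x^4 - 7*x^3 - 7*x^2 + 3*x) dx. Term by term:
  ∫_0^3 3*x^4 dx = 729/5;  ∫_0^3 -7*x^3 dx = -567/4;  ∫_0^3 -7*x^2 dx = -63;
  ∫_0^3 3*x dx = 27/2.
Sum: 729/5 − 567/4 − 63 + 27/2 = -909/20.
So RHS = -∫_0^3 v(x) φ(x) dx = 909/20.
LHS − RHS = -909/10 ≠ 0, so the identity fails.
(For a valid weak derivative the identity must hold for EVERY test function, in particular this one. The failure shows v is NOT the weak derivative of u.)
Correct weak derivative would be u'(x) = 3*x**2 + 2*x - 1.


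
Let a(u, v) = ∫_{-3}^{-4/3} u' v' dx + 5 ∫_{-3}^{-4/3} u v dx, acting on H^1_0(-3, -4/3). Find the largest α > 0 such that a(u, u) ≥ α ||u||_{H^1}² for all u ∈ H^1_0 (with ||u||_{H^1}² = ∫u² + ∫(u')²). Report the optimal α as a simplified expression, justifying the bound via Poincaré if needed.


α = 1

Coercivity of a(·,·) on H^1_0(-3, -4/3) means a(u, u) ≥ α ||u||_{H^1}² for every u ∈ H^1_0.
The interval has length L = 5/3, and Poincaré/coercivity depend only on L. Here a(u, u) = ∫(u')² + (5)·∫u².
Here c = 5 ≥ 1, so a(u,u) = ∫(u')² + c∫u² ≥ ∫(u')² + ∫u² = ||u||_{H^1}², i.e. α = 1 works. No larger α is possible: a(u,u) ≥ α||u||_{H^1}² means (1−α)∫(u')² ≥ (α−c)∫u², and for the modes u_n = sin(nπ(x−x₀)/L) (x₀ the left endpoint) one has ∫u_n²/∫(u_n')² = (L/(nπ))² → 0, so a(u_n,u_n)/||u_n||_{H^1}² → 1. Hence the optimal constant is α = 1.
Therefore α = 1.


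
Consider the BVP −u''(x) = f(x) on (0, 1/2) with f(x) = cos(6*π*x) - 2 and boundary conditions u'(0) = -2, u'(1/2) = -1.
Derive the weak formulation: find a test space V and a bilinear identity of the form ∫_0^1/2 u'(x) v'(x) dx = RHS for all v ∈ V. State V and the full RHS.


V = H^1(0, 1/2) (v unrestricted at boundary; u is determined up to an additive constant); weak form: ∫_0^1/2 u'v' dx = ∫_0^1/2 (cos(6*π*x) - 2) v dx − v(1/2) + 2·v(0) for all v ∈ V.

Multiply both sides by a test function v and integrate from 0 to 1/2:
  ∫_0^1/2 −u''(x) v(x) dx = ∫_0^1/2 f(x) v(x) dx.
Integrate the LHS by parts once:
  ∫_0^1/2 −u'' v dx = −[u'(x) v(x)]_0^1/2 + ∫_0^1/2 u'(x) v'(x) dx.
Thus ∫_0^1/2 u'(x) v'(x) dx = ∫_0^1/2 f(x) v(x) dx + [u'(x) v(x)]_0^1/2.
Choose V so that boundary terms are either known or forced to vanish.
u has inhomogeneous Neumann u'(0) = -2, u'(1/2) = -1. [u' v]_0^1/2 = (-1)·v(1/2) − (-2)·v(0) = − v(1/2) + 2·v(0). Take V = H^1(0, 1/2); boundary term becomes part of RHS.
Weak formulation: find u (satisfying any essential BC) such that ∫_0^1/2 u'(x) v'(x) dx = ∫_0^1/2 f v dx − v(1/2) + 2·v(0) for all v ∈ V (Neumann data are natural BCs: they enter the RHS as boundary terms).
Substituting f(x) = cos(6*π*x) - 2, the right-hand side is ∫_0^1/2 (cos(6*π*x) - 2) v dx − v(1/2) + 2·v(0).
Compatibility check (pure Neumann): taking v ≡ 1 ∈ V gives 0 = ∫_0^1/2 f dx + (-1) − (-2), i.e. ∫_0^1/2 f dx must equal u'(0) − u'(1/2) = -1. Indeed ∫_0^1/2 (cos(6*π*x) - 2) dx = -1, so the data are compatible. The solution is then unique only up to an additive constant (fix it e.g. by requiring ∫_0^1/2 u dx = 0).
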